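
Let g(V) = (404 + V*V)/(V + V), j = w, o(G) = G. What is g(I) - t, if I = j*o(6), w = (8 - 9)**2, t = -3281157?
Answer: 9843581/3 ≈ 3.2812e+6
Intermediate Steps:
w = 1 (w = (-1)**2 = 1)
j = 1
I = 6 (I = 1*6 = 6)
g(V) = (404 + V**2)/(2*V) (g(V) = (404 + V**2)/((2*V)) = (404 + V**2)*(1/(2*V)) = (404 + V**2)/(2*V))
g(I) - t = ((1/2)*6 + 202/6) - 1*(-3281157) = (3 + 202*(1/6)) + 3281157 = (3 + 101/3) + 3281157 = 110/3 + 3281157 = 9843581/3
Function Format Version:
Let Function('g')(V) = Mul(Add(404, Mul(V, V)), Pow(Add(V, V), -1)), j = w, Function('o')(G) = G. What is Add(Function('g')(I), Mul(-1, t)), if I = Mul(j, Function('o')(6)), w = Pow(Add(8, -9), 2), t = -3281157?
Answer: Rational(9843581, 3) ≈ 3.2812e+6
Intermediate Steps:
w = 1 (w = Pow(-1, 2) = 1)
j = 1
I = 6 (I = Mul(1, 6) = 6)
Function('g')(V) = Mul(Rational(1, 2), Pow(V, -1), Add(404, Pow(V, 2))) (Function('g')(V) = Mul(Add(404, Pow(V, 2)), Pow(Mul(2, V), -1)) = Mul(Add(404, Pow(V, 2)), Mul(Rational(1, 2), Pow(V, -1))) = Mul(Rational(1, 2), Pow(V, -1), Add(404, Pow(V, 2))))
Add(Function('g')(I), Mul(-1, t)) = Add(Add(Mul(Rational(1, 2), 6), Mul(202, Pow(6, -1))), Mul(-1, -3281157)) = Add(Add(3, Mul(202, Rational(1, 6))), 3281157) = Add(Add(3, Rational(101, 3)), 3281157) = Add(Rational(110, 3), 3281157) = Rational(9843581, 3)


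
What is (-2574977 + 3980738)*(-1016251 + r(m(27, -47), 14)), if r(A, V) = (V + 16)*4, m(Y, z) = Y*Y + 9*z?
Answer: -1428437330691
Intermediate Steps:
m(Y, z) = Y² + 9*z
r(A, V) = 64 + 4*V (r(A, V) = (16 + V)*4 = 64 + 4*V)
(-2574977 + 3980738)*(-1016251 + r(m(27, -47), 14)) = (-2574977 + 3980738)*(-1016251 + (64 + 4*14)) = 1405761*(-1016251 + (64 + 56)) = 1405761*(-1016251 + 120) = 1405761*(-1016131) = -1428437330691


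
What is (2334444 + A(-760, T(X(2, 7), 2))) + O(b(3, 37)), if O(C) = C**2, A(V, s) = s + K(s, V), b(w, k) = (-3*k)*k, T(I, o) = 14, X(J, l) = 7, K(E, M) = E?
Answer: 19201921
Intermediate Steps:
b(w, k) = -3*k**2
A(V, s) = 2*s (A(V, s) = s + s = 2*s)
(2334444 + A(-760, T(X(2, 7), 2))) + O(b(3, 37)) = (2334444 + 2*14) + (-3*37**2)**2 = (2334444 + 28) + (-3*1369)**2 = 2334472 + (-4107)**2 = 2334472 + 16867449 = 19201921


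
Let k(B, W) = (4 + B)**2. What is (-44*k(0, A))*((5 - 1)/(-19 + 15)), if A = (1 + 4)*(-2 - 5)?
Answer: 704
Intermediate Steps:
A = -35 (A = 5*(-7) = -35)
(-44*k(0, A))*((5 - 1)/(-19 + 15)) = (-44*(4 + 0)**2)*((5 - 1)/(-19 + 15)) = (-44*4**2)*(4/(-4)) = (-44*16)*(4*(-1/4)) = -704*(-1) = 704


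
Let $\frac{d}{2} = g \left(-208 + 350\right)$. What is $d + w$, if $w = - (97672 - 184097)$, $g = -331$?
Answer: $-7579$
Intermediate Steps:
$d = -94004$ ($d = 2 \left(- 331 \left(-208 + 350\right)\right) = 2 \left(\left(-331\right) 142\right) = 2 \left(-47002\right) = -94004$)
$w = 86425$ ($w = - (97672 - 184097) = \left(-1\right) \left(-86425\right) = 86425$)
$d + w = -94004 + 86425 = -7579$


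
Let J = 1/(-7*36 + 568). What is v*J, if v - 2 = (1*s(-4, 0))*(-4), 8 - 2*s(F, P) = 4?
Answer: -3/158 ≈ -0.018987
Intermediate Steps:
s(F, P) = 2 (s(F, P) = 4 - ½*4 = 4 - 2 = 2)
v = -6 (v = 2 + (1*2)*(-4) = 2 + 2*(-4) = 2 - 8 = -6)
J = 1/316 (J = 1/(-252 + 568) = 1/316 ≈ 0.0031646)
v*J = -6*1/316 = -3/158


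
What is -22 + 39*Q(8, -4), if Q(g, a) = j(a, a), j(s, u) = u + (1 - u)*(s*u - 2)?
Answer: 2552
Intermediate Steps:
j(s, u) = u + (1 - u)*(-2 + s*u)
Q(g, a) = -2 + a² - a³ + 3*a (Q(g, a) = -2 + 3*a + a*a - a*a² = -2 + 3*a + a² - a³ = -2 + a² - a³ + 3*a)
-22 + 39*Q(8, -4) = -22 + 39*(-2 + (-4)² - 1*(-4)³ + 3*(-4)) = -22 + 39*(-2 + 16 - 1*(-64) - 12) = -22 + 39*(-2 + 16 + 64 - 12) = -22 + 39*66 = -22 + 2574 = 2552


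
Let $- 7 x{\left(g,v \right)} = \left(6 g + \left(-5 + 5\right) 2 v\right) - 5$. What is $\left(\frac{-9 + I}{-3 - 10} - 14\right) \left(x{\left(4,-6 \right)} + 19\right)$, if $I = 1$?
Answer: $- \frac{19836}{91} \approx -217.98$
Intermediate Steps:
$x{\left(g,v \right)} = \frac{5}{7} - \frac{6 g}{7}$ ($x{\left(g,v \right)} = - \frac{\left(6 g + \left(-5 + 5\right) 2 v\right) - 5}{7} = - \frac{\left(6 g + 0 \cdot 2 v\right) - 5}{7} = - \frac{\left(6 g + 0 v\right) - 5}{7} = - \frac{\left(6 g + 0\right) - 5}{7} = - \frac{6 g - 5}{7} = - \frac{-5 + 6 g}{7} = \frac{5}{7} - \frac{6 g}{7}$)
$\left(\frac{-9 + I}{-3 - 10} - 14\right) \left(x{\left(4,-6 \right)} + 19\right) = \left(\frac{-9 + 1}{-3 - 10} - 14\right) \left(\left(\frac{5}{7} - \frac{24}{7}\right) + 19\right) = \left(- \frac{8}{-13} - 14\right) \left(\left(\frac{5}{7} - \frac{24}{7}\right) + 19\right) = \left(\left(-8\right) \left(- \frac{1}{13}\right) - 14\right) \left(- \frac{19}{7} + 19\right) = \left(\frac{8}{13} - 14\right) \frac{114}{7} = \left(- \frac{174}{13}\right) \frac{114}{7} = - \frac{19836}{91}$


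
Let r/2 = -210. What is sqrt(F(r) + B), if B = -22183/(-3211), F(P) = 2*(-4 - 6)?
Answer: I*sqrt(798703)/247 ≈ 3.6182*I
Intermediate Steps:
r = -420 (r = 2*(-210) = -420)
F(P) = -20 (F(P) = 2*(-10) = -20)
B = 22183/3211 (B = -22183*(-1/3211) = 22183/3211 ≈ 6.9084)
sqrt(F(r) + B) = sqrt(-20 + 22183/3211) = sqrt(-42037/3211) = I*sqrt(798703)/247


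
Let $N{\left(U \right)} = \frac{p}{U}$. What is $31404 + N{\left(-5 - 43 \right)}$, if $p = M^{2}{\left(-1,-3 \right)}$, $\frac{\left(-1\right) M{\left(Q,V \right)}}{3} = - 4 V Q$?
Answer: $31377$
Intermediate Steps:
$M{\left(Q,V \right)} = 12 Q V$ ($M{\left(Q,V \right)} = - 3 - 4 V Q = - 3 \left(- 4 Q V\right) = 12 Q V$)
$p = 1296$ ($p = \left(12 \left(-1\right) \left(-3\right)\right)^{2} = 36^{2} = 1296$)
$N{\left(U \right)} = \frac{1296}{U}$
$31404 + N{\left(-5 - 43 \right)} = 31404 + \frac{1296}{-5 - 43} = 31404 + \frac{1296}{-48} = 31404 + 1296 \left(- \frac{1}{48}\right) = 31404 - 27 = 31377$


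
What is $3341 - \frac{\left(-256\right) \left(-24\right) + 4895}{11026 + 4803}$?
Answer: $\frac{52873650}{15829} \approx 3340.3$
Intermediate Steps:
$3341 - \frac{\left(-256\right) \left(-24\right) + 4895}{11026 + 4803} = 3341 - \frac{6144 + 4895}{15829} = 3341 - 11039 \cdot \frac{1}{15829} = 3341 - \frac{11039}{15829} = \frac{52873650}{15829}$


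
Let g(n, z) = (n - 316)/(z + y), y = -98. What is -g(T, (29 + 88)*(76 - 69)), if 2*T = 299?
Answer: 333/1442 ≈ 0.23093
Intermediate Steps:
T = 299/2 (T = (½)*299 = 299/2 ≈ 149.50)
g(n, z) = (-316 + n)/(-98 + z) (g(n, z) = (n - 316)/(z - 98) = (-316 + n)/(-98 + z))
-g(T, (29 + 88)*(76 - 69)) = -(-316 + 299/2)/(-98 + (29 + 88)*(76 - 69)) = -(-333)/((-98 + 117*7)*2) = -(-333)/((-98 + 819)*2) = -(-333)/(721*2) = -1*(-333/1442) = 333/1442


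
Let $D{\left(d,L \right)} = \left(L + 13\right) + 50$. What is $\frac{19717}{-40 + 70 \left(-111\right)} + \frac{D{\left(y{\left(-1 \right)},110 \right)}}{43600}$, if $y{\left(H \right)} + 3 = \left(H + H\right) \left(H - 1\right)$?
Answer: $- \frac{85831007}{34051600} \approx -2.5206$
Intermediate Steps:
$y{\left(H \right)} = -3 + 2 H \left(-1 + H\right)$ ($y{\left(H \right)} = -3 + \left(H + H\right) \left(H - 1\right) = -3 + 2 H \left(-1 + H\right)$)
$D{\left(d,L \right)} = 63 + L$ ($D{\left(d,L \right)} = \left(13 + L\right) + 50 = 63 + L$)
$\frac{19717}{-40 + 70 \left(-111\right)} + \frac{D{\left(y{\left(-1 \right)},110 \right)}}{43600} = \frac{19717}{-40 + 70 \left(-111\right)} + \frac{63 + 110}{43600} = \frac{19717}{-40 - 7770} + 173 \cdot \frac{1}{43600} = \frac{19717}{-7810} + \frac{173}{43600} = 19717 \left(- \frac{1}{7810}\right) + \frac{173}{43600} = - \frac{19717}{7810} + \frac{173}{43600} = - \frac{85831007}{34051600}$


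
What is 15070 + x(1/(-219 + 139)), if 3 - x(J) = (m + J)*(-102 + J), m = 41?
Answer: 123227119/6400 ≈ 19254.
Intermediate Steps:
x(J) = 3 - (-102 + J)*(41 + J) (x(J) = 3 - (41 + J)*(-102 + J) = 3 - (-102 + J)*(41 + J))
15070 + x(1/(-219 + 139)) = 15070 + (4185 - (1/(-219 + 139))**2 + 61/(-219 + 139)) = 15070 + (4185 - (1/(-80))**2 + 61/(-80)) = 15070 + (4185 - (-1/80)**2 + 61*(-1/80)) = 15070 + (4185 - 1*1/6400 - 61/80) = 15070 + (4185 - 1/6400 - 61/80) = 15070 + 26779119/6400 = 123227119/6400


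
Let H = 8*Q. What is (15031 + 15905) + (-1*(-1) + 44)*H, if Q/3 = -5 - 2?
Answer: 23376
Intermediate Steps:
Q = -21 (Q = 3*(-5 - 2) = 3*(-7) = -21)
H = -168 (H = 8*(-21) = -168)
(15031 + 15905) + (-1*(-1) + 44)*H = (15031 + 15905) + (-1*(-1) + 44)*(-168) = 30936 + (1 + 44)*(-168) = 30936 + 45*(-168) = 30936 - 7560 = 23376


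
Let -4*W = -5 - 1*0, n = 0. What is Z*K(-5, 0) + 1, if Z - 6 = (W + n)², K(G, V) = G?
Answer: -589/16 ≈ -36.813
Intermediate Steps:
W = 5/4 (W = -(-5 - 1*0)/4 = -(-5 + 0)/4 = -¼*(-5) = 5/4 ≈ 1.2500)
Z = 121/16 (Z = 6 + (5/4 + 0)² = 6 + (5/4)² = 6 + 25/16 = 121/16 ≈ 7.5625)
Z*K(-5, 0) + 1 = (121/16)*(-5) + 1 = -605/16 + 1 = -589/16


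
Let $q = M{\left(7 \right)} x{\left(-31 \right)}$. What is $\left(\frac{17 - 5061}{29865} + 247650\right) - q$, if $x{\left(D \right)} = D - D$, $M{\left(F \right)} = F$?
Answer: $\frac{7396062206}{29865} \approx 2.4765 \cdot 10^{5}$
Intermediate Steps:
$x{\left(D \right)} = 0$
$q = 0$ ($q = 7 \cdot 0 = 0$)
$\left(\frac{17 - 5061}{29865} + 247650\right) - q = \left(\frac{17 - 5061}{29865} + 247650\right) - 0 = \left(\left(17 - 5061\right) \frac{1}{29865} + 247650\right) + 0 = \left(\left(-5044\right) \frac{1}{29865} + 247650\right) + 0 = \left(- \frac{5044}{29865} + 247650\right) + 0 = \frac{7396062206}{29865} + 0 = \frac{7396062206}{29865}$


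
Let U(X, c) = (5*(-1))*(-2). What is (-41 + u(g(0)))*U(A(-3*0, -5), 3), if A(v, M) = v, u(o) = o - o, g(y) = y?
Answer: -410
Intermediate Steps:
u(o) = 0
U(X, c) = 10 (U(X, c) = -5*(-2) = 10)
(-41 + u(g(0)))*U(A(-3*0, -5), 3) = (-41 + 0)*10 = -41*10 = -410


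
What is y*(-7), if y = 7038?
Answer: -49266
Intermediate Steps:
y*(-7) = 7038*(-7) = -49266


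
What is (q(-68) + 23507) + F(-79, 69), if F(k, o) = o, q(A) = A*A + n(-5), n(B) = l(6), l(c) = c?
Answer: 28206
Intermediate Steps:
n(B) = 6
q(A) = 6 + A² (q(A) = A*A + 6 = A² + 6 = 6 + A²)
(q(-68) + 23507) + F(-79, 69) = ((6 + (-68)²) + 23507) + 69 = ((6 + 4624) + 23507) + 69 = (4630 + 23507) + 69 = 28137 + 69 = 28206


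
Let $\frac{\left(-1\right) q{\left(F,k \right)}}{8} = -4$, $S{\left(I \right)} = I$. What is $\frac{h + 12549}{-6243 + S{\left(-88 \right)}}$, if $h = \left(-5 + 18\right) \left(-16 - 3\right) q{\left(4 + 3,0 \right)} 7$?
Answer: $\frac{42779}{6331} \approx 6.7571$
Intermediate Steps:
$q{\left(F,k \right)} = 32$ ($q{\left(F,k \right)} = \left(-8\right) \left(-4\right) = 32$)
$h = -55328$ ($h = \left(-5 + 18\right) \left(-16 - 3\right) 32 \cdot 7 = 13 \left(-19\right) 32 \cdot 7 = \left(-247\right) 32 \cdot 7 = \left(-7904\right) 7 = -55328$)
$\frac{h + 12549}{-6243 + S{\left(-88 \right)}} = \frac{-55328 + 12549}{-6243 - 88} = - \frac{42779}{-6331} = \left(-42779\right) \left(- \frac{1}{6331}\right) = \frac{42779}{6331}$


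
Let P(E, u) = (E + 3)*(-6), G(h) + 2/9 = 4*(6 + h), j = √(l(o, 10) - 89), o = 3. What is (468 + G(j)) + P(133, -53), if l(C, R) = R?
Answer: -2918/9 + 4*I*√79 ≈ -324.22 + 35.553*I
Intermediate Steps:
j = I*√79 (j = √(10 - 89) = √(-79) = I*√79 ≈ 8.8882*I)
G(h) = 214/9 + 4*h (G(h) = -2/9 + 4*(6 + h) = -2/9 + (24 + 4*h) = 214/9 + 4*h)
P(E, u) = -18 - 6*E (P(E, u) = (3 + E)*(-6) = -18 - 6*E)
(468 + G(j)) + P(133, -53) = (468 + (214/9 + 4*(I*√79))) + (-18 - 6*133) = (468 + (214/9 + 4*I*√79)) + (-18 - 798) = (4426/9 + 4*I*√79) - 816 = -2918/9 + 4*I*√79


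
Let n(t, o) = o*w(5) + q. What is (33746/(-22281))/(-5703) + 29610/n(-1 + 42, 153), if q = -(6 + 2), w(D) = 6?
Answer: 53750432387/1651891059 ≈ 32.539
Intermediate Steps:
q = -8 (q = -1*8 = -8)
n(t, o) = -8 + 6*o (n(t, o) = o*6 - 8 = 6*o - 8 = -8 + 6*o)
(33746/(-22281))/(-5703) + 29610/n(-1 + 42, 153) = (33746/(-22281))/(-5703) + 29610/(-8 + 6*153) = (33746*(-1/22281))*(-1/5703) + 29610/(-8 + 918) = -33746/22281*(-1/5703) + 29610/910 = 33746/127068543 + 29610*(1/910) = 33746/127068543 + 423/13 = 53750432387/1651891059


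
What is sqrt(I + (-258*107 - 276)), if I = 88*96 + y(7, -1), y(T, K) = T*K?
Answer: I*sqrt(19441) ≈ 139.43*I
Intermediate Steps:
y(T, K) = K*T
I = 8441 (I = 88*96 - 1*7 = 8448 - 7 = 8441)
sqrt(I + (-258*107 - 276)) = sqrt(8441 + (-258*107 - 276)) = sqrt(8441 + (-27606 - 276)) = sqrt(8441 - 27882) = sqrt(-19441) = I*sqrt(19441)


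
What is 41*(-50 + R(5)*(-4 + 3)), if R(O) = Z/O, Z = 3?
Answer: -10373/5 ≈ -2074.6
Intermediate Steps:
R(O) = 3/O
41*(-50 + R(5)*(-4 + 3)) = 41*(-50 + (3/5)*(-4 + 3)) = 41*(-50 + (3*(⅕))*(-1)) = 41*(-50 + (⅗)*(-1)) = 41*(-50 - ⅗) = 41*(-253/5) = -10373/5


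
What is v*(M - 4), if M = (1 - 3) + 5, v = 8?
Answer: -8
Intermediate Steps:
M = 3 (M = -2 + 5 = 3)
v*(M - 4) = 8*(3 - 4) = 8*(-1) = -8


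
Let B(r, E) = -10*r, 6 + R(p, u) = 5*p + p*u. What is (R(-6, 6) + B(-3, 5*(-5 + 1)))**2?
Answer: 1764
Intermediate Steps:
R(p, u) = -6 + 5*p + p*u (R(p, u) = -6 + (5*p + p*u) = -6 + 5*p + p*u)
(R(-6, 6) + B(-3, 5*(-5 + 1)))**2 = ((-6 + 5*(-6) - 6*6) - 10*(-3))**2 = ((-6 - 30 - 36) + 30)**2 = (-72 + 30)**2 = (-42)**2 = 1764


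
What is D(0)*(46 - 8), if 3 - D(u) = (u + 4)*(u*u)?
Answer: 114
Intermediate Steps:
D(u) = 3 - u²*(4 + u) (D(u) = 3 - (u + 4)*u*u = 3 - (4 + u)*u² = 3 - u²*(4 + u))
D(0)*(46 - 8) = (3 - 1*0³ - 4*0²)*(46 - 8) = (3 - 1*0 - 4*0)*38 = (3 + 0 + 0)*38 = 3*38 = 114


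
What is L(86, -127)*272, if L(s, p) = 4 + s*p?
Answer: -2969696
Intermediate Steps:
L(s, p) = 4 + p*s
L(86, -127)*272 = (4 - 127*86)*272 = (4 - 10922)*272 = -10918*272 = -2969696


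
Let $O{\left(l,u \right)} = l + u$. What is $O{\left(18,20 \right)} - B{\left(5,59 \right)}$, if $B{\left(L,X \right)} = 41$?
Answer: $-3$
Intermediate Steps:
$O{\left(18,20 \right)} - B{\left(5,59 \right)} = \left(18 + 20\right) - 41 = 38 - 41 = -3$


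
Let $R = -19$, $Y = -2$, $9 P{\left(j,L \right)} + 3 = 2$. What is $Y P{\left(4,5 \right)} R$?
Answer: $- \frac{38}{9} \approx -4.2222$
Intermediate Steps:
$P{\left(j,L \right)} = - \frac{1}{9}$ ($P{\left(j,L \right)} = - \frac{1}{3} + \frac{1}{9} \cdot 2 = - \frac{1}{3} + \frac{2}{9} = - \frac{1}{9}$)
$Y P{\left(4,5 \right)} R = \left(-2\right) \left(- \frac{1}{9}\right) \left(-19\right) = \frac{2}{9} \left(-19\right) = - \frac{38}{9}$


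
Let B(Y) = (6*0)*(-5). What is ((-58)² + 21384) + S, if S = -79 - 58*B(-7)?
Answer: 24669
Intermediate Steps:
B(Y) = 0 (B(Y) = 0*(-5) = 0)
S = -79 (S = -79 - 58*0 = -79 + 0 = -79)
((-58)² + 21384) + S = ((-58)² + 21384) - 79 = (3364 + 21384) - 79 = 24748 - 79 = 24669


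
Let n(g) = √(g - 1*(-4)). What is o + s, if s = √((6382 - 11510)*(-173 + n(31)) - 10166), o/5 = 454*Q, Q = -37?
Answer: -83990 + √(876978 - 5128*√35) ≈ -83070.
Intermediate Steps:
n(g) = √(4 + g) (n(g) = √(g + 4) = √(4 + g))
o = -83990 (o = 5*(454*(-37)) = 5*(-16798) = -83990)
s = √(876978 - 5128*√35) (s = √((6382 - 11510)*(-173 + √(4 + 31)) - 10166) = √(-5128*(-173 + √35) - 10166) = √((887144 - 5128*√35) - 10166) = √(876978 - 5128*√35) ≈ 920.13)
o + s = -83990 + √(876978 - 5128*√35)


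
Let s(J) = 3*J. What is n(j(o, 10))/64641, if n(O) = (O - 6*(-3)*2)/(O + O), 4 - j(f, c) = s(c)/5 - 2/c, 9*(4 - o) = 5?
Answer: -19/129282 ≈ -0.00014697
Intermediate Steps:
o = 31/9 (o = 4 - ⅑*5 = 4 - 5/9 = 31/9 ≈ 3.4444)
j(f, c) = 4 + 2/c - 3*c/5 (j(f, c) = 4 - ((3*c)/5 - 2/c) = 4 - ((3*c)*(⅕) - 2/c) = 4 - (3*c/5 - 2/c) = 4 - (-2/c + 3*c/5) = 4 + (2/c - 3*c/5) = 4 + 2/c - 3*c/5)
n(O) = (36 + O)/(2*O) (n(O) = (O + 18*2)/((2*O)) = (O + 36)*(1/(2*O)) = (36 + O)*(1/(2*O)) = (36 + O)/(2*O))
n(j(o, 10))/64641 = ((36 + (4 + 2/10 - ⅗*10))/(2*(4 + 2/10 - ⅗*10)))/64641 = ((36 + (4 + 2*(⅒) - 6))/(2*(4 + 2*(⅒) - 6)))*(1/64641) = ((36 + (4 + ⅕ - 6))/(2*(4 + ⅕ - 6)))*(1/64641) = ((36 - 9/5)/(2*(-9/5)))*(1/64641) = ((½)*(-5/9)*(171/5))*(1/64641) = -19/2*1/64641 = -19/129282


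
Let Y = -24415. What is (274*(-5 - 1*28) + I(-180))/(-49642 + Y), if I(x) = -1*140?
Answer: 9182/74057 ≈ 0.12399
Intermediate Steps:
I(x) = -140
(274*(-5 - 1*28) + I(-180))/(-49642 + Y) = (274*(-5 - 1*28) - 140)/(-49642 - 24415) = (274*(-5 - 28) - 140)/(-74057) = (274*(-33) - 140)*(-1/74057) = (-9042 - 140)*(-1/74057) = -9182*(-1/74057) = 9182/74057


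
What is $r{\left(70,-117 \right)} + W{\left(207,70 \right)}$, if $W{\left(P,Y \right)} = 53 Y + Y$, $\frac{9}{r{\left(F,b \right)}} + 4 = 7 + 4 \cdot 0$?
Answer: $3783$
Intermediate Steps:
$r{\left(F,b \right)} = 3$ ($r{\left(F,b \right)} = \frac{9}{-4 + \left(7 + 4 \cdot 0\right)} = \frac{9}{-4 + \left(7 + 0\right)} = \frac{9}{-4 + 7} = \frac{9}{3} = 9 \cdot \frac{1}{3} = 3$)
$W{\left(P,Y \right)} = 54 Y$
$r{\left(70,-117 \right)} + W{\left(207,70 \right)} = 3 + 54 \cdot 70 = 3 + 3780 = 3783$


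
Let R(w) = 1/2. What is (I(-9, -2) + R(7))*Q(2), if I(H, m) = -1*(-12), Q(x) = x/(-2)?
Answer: -25/2 ≈ -12.500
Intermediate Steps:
R(w) = 1/2
Q(x) = -x/2 (Q(x) = x*(-1/2) = -x/2)
I(H, m) = 12
(I(-9, -2) + R(7))*Q(2) = (12 + 1/2)*(-1/2*2) = (25/2)*(-1) = -25/2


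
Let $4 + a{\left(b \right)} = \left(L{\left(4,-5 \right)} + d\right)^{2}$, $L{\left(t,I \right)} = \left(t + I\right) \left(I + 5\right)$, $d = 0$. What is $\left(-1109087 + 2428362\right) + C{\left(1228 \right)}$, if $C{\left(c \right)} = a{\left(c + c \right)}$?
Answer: $1319271$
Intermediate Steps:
$L{\left(t,I \right)} = \left(5 + I\right) \left(I + t\right)$ ($L{\left(t,I \right)} = \left(I + t\right) \left(5 + I\right) = \left(5 + I\right) \left(I + t\right)$)
$a{\left(b \right)} = -4$ ($a{\left(b \right)} = -4 + \left(\left(\left(-5\right)^{2} + 5 \left(-5\right) + 5 \cdot 4 - 20\right) + 0\right)^{2} = -4 + \left(\left(25 - 25 + 20 - 20\right) + 0\right)^{2} = -4 + \left(0 + 0\right)^{2} = -4 + 0^{2} = -4 + 0 = -4$)
$C{\left(c \right)} = -4$
$\left(-1109087 + 2428362\right) + C{\left(1228 \right)} = \left(-1109087 + 2428362\right) - 4 = 1319275 - 4 = 1319271$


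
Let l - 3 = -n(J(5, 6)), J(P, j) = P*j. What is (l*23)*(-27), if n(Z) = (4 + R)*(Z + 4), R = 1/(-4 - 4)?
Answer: 319815/4 ≈ 79954.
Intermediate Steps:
R = -1/8 (R = 1/(-8) = -1/8 ≈ -0.12500)
n(Z) = 31/2 + 31*Z/8 (n(Z) = (4 - 1/8)*(Z + 4) = 31*(4 + Z)/8 = 31/2 + 31*Z/8)
l = -515/4 (l = 3 - (31/2 + 31*(5*6)/8) = 3 - (31/2 + (31/8)*30) = 3 - (31/2 + 465/4) = 3 - 1*527/4 = 3 - 527/4 = -515/4 ≈ -128.75)
(l*23)*(-27) = -515/4*23*(-27) = -11845/4*(-27) = 319815/4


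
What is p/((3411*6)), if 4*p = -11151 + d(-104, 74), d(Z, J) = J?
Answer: -11077/81864 ≈ -0.13531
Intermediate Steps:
p = -11077/4 (p = (-11151 + 74)/4 = (¼)*(-11077) = -11077/4 ≈ -2769.3)
p/((3411*6)) = -11077/(4*(3411*6)) = -11077/4/20466 = -11077/4*1/20466 = -11077/81864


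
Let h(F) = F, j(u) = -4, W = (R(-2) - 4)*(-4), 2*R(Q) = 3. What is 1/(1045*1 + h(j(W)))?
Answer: 1/1041 ≈ 0.00096061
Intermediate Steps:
R(Q) = 3/2 (R(Q) = (1/2)*3 = 3/2)
W = 10 (W = (3/2 - 4)*(-4) = -5/2*(-4) = 10)
1/(1045*1 + h(j(W))) = 1/(1045*1 - 4) = 1/(1045 - 4) = 1/1041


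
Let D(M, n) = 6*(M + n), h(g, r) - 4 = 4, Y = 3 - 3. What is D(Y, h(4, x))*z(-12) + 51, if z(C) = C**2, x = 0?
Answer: 6963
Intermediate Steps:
Y = 0
h(g, r) = 8 (h(g, r) = 4 + 4 = 8)
D(M, n) = 6*M + 6*n
D(Y, h(4, x))*z(-12) + 51 = (6*0 + 6*8)*(-12)**2 + 51 = (0 + 48)*144 + 51 = 48*144 + 51 = 6912 + 51 = 6963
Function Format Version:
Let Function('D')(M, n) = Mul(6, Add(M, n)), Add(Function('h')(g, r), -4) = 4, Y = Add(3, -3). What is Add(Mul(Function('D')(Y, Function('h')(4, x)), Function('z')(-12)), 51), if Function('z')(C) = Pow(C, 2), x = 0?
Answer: 6963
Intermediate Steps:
Y = 0
Function('h')(g, r) = 8 (Function('h')(g, r) = Add(4, 4) = 8)
Function('D')(M, n) = Add(Mul(6, M), Mul(6, n))
Add(Mul(Function('D')(Y, Function('h')(4, x)), Function('z')(-12)), 51) = Add(Mul(Add(Mul(6, 0), Mul(6, 8)), Pow(-12, 2)), 51) = Add(Mul(Add(0, 48), 144), 51) = Add(Mul(48, 144), 51) = Add(6912, 51) = 6963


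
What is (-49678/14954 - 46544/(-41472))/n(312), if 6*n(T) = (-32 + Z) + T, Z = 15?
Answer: -8526419/190573776 ≈ -0.044741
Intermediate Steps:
n(T) = -17/6 + T/6 (n(T) = ((-32 + 15) + T)/6 = (-17 + T)/6 = -17/6 + T/6)
(-49678/14954 - 46544/(-41472))/n(312) = (-49678/14954 - 46544/(-41472))/(-17/6 + (⅙)*312) = (-49678*1/14954 - 46544*(-1/41472))/(-17/6 + 52) = (-24839/7477 + 2909/2592)/(295/6) = -42632095/19380384*6/295 = -8526419/190573776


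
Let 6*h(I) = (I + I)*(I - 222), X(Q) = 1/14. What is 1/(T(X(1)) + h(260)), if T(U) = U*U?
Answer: 588/1936483 ≈ 0.00030364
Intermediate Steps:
X(Q) = 1/14
T(U) = U²
h(I) = I*(-222 + I)/3 (h(I) = ((I + I)*(I - 222))/6 = ((2*I)*(-222 + I))/6 = (2*I*(-222 + I))/6 = I*(-222 + I)/3)
1/(T(X(1)) + h(260)) = 1/((1/14)² + (⅓)*260*(-222 + 260)) = 1/(1/196 + (⅓)*260*38) = 1/(1/196 + 9880/3) = 1/(1936483/588) = 588/1936483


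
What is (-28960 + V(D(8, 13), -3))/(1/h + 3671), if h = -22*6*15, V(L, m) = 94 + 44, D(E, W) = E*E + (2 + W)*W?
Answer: -57067560/7268579 ≈ -7.8513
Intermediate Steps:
D(E, W) = E**2 + W*(2 + W)
V(L, m) = 138
h = -1980 (h = -132*15 = -1980)
(-28960 + V(D(8, 13), -3))/(1/h + 3671) = (-28960 + 138)/(1/(-1980) + 3671) = -28822/(-1/1980 + 3671) = -28822/7268579/1980 = -28822*1980/7268579 = -57067560/7268579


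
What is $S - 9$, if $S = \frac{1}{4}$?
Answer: $- \frac{35}{4} \approx -8.75$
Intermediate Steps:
$S = \frac{1}{4} \approx 0.25$
$S - 9 = \frac{1}{4} - 9 = - \frac{35}{4}$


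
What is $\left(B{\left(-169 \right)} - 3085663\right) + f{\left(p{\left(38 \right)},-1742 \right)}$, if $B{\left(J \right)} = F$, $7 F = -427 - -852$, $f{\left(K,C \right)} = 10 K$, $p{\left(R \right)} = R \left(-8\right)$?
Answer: $- \frac{21620496}{7} \approx -3.0886 \cdot 10^{6}$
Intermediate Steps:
$p{\left(R \right)} = - 8 R$
$F = \frac{425}{7}$ ($F = \frac{-427 - -852}{7} = \frac{-427 + 852}{7} = \frac{1}{7} \cdot 425 = \frac{425}{7} \approx 60.714$)
$B{\left(J \right)} = \frac{425}{7}$
$\left(B{\left(-169 \right)} - 3085663\right) + f{\left(p{\left(38 \right)},-1742 \right)} = \left(\frac{425}{7} - 3085663\right) + 10 \left(\left(-8\right) 38\right) = - \frac{21599216}{7} + 10 \left(-304\right) = - \frac{21599216}{7} - 3040 = - \frac{21620496}{7}$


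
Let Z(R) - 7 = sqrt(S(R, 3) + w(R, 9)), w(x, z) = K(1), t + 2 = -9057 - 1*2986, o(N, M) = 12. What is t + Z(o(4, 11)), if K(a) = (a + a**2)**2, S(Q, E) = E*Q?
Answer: -12038 + 2*sqrt(10) ≈ -12032.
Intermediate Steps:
t = -12045 (t = -2 + (-9057 - 1*2986) = -2 + (-9057 - 2986) = -2 - 12043 = -12045)
w(x, z) = 4 (w(x, z) = 1**2*(1 + 1)**2 = 1*2**2 = 1*4 = 4)
Z(R) = 7 + sqrt(4 + 3*R) (Z(R) = 7 + sqrt(3*R + 4) = 7 + sqrt(4 + 3*R))
t + Z(o(4, 11)) = -12045 + (7 + sqrt(4 + 3*12)) = -12045 + (7 + sqrt(4 + 36)) = -12045 + (7 + sqrt(40)) = -12045 + (7 + 2*sqrt(10)) = -12038 + 2*sqrt(10)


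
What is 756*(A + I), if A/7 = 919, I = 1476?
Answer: 5979204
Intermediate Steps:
A = 6433 (A = 7*919 = 6433)
756*(A + I) = 756*(6433 + 1476) = 756*7909 = 5979204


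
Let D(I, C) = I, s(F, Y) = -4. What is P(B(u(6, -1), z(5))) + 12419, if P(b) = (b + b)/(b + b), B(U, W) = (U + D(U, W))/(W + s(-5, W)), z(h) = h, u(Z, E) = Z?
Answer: 12420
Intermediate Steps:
B(U, W) = 2*U/(-4 + W) (B(U, W) = (U + U)/(W - 4) = (2*U)/(-4 + W) = 2*U/(-4 + W))
P(b) = 1 (P(b) = (2*b)/((2*b)) = (2*b)*(1/(2*b)) = 1)
P(B(u(6, -1), z(5))) + 12419 = 1 + 12419 = 12420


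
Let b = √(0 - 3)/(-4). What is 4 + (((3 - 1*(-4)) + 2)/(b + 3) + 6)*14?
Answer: 904/7 + 24*I*√3/7 ≈ 129.14 + 5.9385*I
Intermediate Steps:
b = -I*√3/4 (b = √(-3)*(-¼) = (I*√3)*(-¼) = -I*√3/4 ≈ -0.43301*I)
4 + (((3 - 1*(-4)) + 2)/(b + 3) + 6)*14 = 4 + (((3 - 1*(-4)) + 2)/(-I*√3/4 + 3) + 6)*14 = 4 + (((3 + 4) + 2)/(3 - I*√3/4) + 6)*14 = 4 + ((7 + 2)/(3 - I*√3/4) + 6)*14 = 4 + (9/(3 - I*√3/4) + 6)*14 = 4 + (6 + 9/(3 - I*√3/4))*14 = 4 + (84 + 126/(3 - I*√3/4)) = 88 + 126/(3 - I*√3/4)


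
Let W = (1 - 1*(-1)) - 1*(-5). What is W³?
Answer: 343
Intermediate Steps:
W = 7 (W = (1 + 1) + 5 = 2 + 5 = 7)
W³ = 7³ = 343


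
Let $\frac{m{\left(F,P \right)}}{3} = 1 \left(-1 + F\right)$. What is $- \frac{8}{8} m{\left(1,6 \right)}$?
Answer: $0$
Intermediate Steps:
$m{\left(F,P \right)} = -3 + 3 F$ ($m{\left(F,P \right)} = 3 \cdot 1 \left(-1 + F\right) = 3 \left(-1 + F\right) = -3 + 3 F$)
$- \frac{8}{8} m{\left(1,6 \right)} = - \frac{8}{8} \left(-3 + 3 \cdot 1\right) = \left(-8\right) \frac{1}{8} \left(-3 + 3\right) = \left(-1\right) 0 = 0$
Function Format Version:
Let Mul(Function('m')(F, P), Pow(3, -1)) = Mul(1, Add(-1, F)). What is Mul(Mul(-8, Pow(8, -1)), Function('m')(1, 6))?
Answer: 0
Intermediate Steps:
Function('m')(F, P) = Add(-3, Mul(3, F)) (Function('m')(F, P) = Mul(3, Mul(1, Add(-1, F))) = Mul(3, Add(-1, F)) = Add(-3, Mul(3, F)))
Mul(Mul(-8, Pow(8, -1)), Function('m')(1, 6)) = Mul(Mul(-8, Pow(8, -1)), Add(-3, Mul(3, 1))) = Mul(Mul(-8, Rational(1, 8)), Add(-3, 3)) = Mul(-1, 0) = 0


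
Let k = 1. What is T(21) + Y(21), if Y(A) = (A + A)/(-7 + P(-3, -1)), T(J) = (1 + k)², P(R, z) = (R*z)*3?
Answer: 25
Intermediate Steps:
P(R, z) = 3*R*z
T(J) = 4 (T(J) = (1 + 1)² = 2² = 4)
Y(A) = A (Y(A) = (A + A)/(-7 + 3*(-3)*(-1)) = (2*A)/(-7 + 9) = (2*A)/2 = A)
T(21) + Y(21) = 4 + 21 = 25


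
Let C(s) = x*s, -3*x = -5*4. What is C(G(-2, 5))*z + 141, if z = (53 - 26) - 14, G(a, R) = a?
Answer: -97/3 ≈ -32.333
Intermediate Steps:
x = 20/3 (x = -(-5)*4/3 = -1/3*(-20) = 20/3 ≈ 6.6667)
C(s) = 20*s/3
z = 13 (z = 27 - 14 = 13)
C(G(-2, 5))*z + 141 = ((20/3)*(-2))*13 + 141 = -40/3*13 + 141 = -520/3 + 141 = -97/3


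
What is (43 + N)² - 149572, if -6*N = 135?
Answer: -596607/4 ≈ -1.4915e+5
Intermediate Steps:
N = -45/2 (N = -⅙*135 = -45/2 ≈ -22.500)
(43 + N)² - 149572 = (43 - 45/2)² - 149572 = (41/2)² - 149572 = 1681/4 - 149572 = -596607/4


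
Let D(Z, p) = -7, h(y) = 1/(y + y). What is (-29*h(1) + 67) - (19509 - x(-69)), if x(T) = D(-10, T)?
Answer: -38927/2 ≈ -19464.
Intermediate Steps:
h(y) = 1/(2*y)
x(T) = -7
(-29*h(1) + 67) - (19509 - x(-69)) = (-29/(2*1) + 67) - (19509 - 1*(-7)) = (-29/2 + 67) - (19509 + 7) = (-29*½ + 67) - 1*19516 = (-29/2 + 67) - 19516 = 105/2 - 19516 = -38927/2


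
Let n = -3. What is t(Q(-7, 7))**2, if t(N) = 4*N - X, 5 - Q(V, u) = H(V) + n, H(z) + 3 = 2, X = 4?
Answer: 1024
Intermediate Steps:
H(z) = -1 (H(z) = -3 + 2 = -1)
Q(V, u) = 9 (Q(V, u) = 5 - (-1 - 3) = 5 - 1*(-4) = 5 + 4 = 9)
t(N) = -4 + 4*N (t(N) = 4*N - 1*4 = 4*N - 4 = -4 + 4*N)
t(Q(-7, 7))**2 = (-4 + 4*9)**2 = (-4 + 36)**2 = 32**2 = 1024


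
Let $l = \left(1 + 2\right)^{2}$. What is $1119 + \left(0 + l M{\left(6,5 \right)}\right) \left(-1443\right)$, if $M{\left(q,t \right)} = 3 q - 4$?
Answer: $-180699$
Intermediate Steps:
$M{\left(q,t \right)} = -4 + 3 q$
$l = 9$ ($l = 3^{2} = 9$)
$1119 + \left(0 + l M{\left(6,5 \right)}\right) \left(-1443\right) = 1119 + \left(0 + 9 \left(-4 + 3 \cdot 6\right)\right) \left(-1443\right) = 1119 + \left(0 + 9 \left(-4 + 18\right)\right) \left(-1443\right) = 1119 + \left(0 + 9 \cdot 14\right) \left(-1443\right) = 1119 + \left(0 + 126\right) \left(-1443\right) = 1119 + 126 \left(-1443\right) = 1119 - 181818 = -180699$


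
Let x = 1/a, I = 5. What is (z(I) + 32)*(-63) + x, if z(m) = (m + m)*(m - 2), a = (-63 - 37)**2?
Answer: -39059999/10000 ≈ -3906.0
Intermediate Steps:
a = 10000 (a = (-100)**2 = 10000)
x = 1/10000 ≈ 0.00010000
z(m) = 2*m*(-2 + m) (z(m) = (2*m)*(-2 + m) = 2*m*(-2 + m))
(z(I) + 32)*(-63) + x = (2*5*(-2 + 5) + 32)*(-63) + 1/10000 = (2*5*3 + 32)*(-63) + 1/10000 = (30 + 32)*(-63) + 1/10000 = 62*(-63) + 1/10000 = -3906 + 1/10000 = -39059999/10000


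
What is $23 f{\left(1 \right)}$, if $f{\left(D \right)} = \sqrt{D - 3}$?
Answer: $23 i \sqrt{2} \approx 32.527 i$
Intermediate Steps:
$f{\left(D \right)} = \sqrt{-3 + D}$
$23 f{\left(1 \right)} = 23 \sqrt{-3 + 1} = 23 \sqrt{-2} = 23 i \sqrt{2}$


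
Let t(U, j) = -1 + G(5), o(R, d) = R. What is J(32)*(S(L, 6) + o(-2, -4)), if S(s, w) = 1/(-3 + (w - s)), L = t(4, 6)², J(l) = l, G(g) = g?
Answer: -864/13 ≈ -66.462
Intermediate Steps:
t(U, j) = 4 (t(U, j) = -1 + 5 = 4)
L = 16 (L = 4² = 16)
S(s, w) = 1/(-3 + w - s)
J(32)*(S(L, 6) + o(-2, -4)) = 32*(-1/(3 + 16 - 1*6) - 2) = 32*(-1/(3 + 16 - 6) - 2) = 32*(-1/13 - 2) = 32*(-27/13) = -864/13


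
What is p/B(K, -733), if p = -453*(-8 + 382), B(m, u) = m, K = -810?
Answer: 28237/135 ≈ 209.16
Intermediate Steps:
p = -169422 (p = -453*374 = -169422)
p/B(K, -733) = -169422/(-810) = -169422*(-1/810) = 28237/135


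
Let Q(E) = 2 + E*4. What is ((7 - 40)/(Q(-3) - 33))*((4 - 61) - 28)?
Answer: -2805/43 ≈ -65.233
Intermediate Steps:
Q(E) = 2 + 4*E
((7 - 40)/(Q(-3) - 33))*((4 - 61) - 28) = ((7 - 40)/((2 + 4*(-3)) - 33))*((4 - 61) - 28) = (-33/((2 - 12) - 33))*(-57 - 28) = -33/(-10 - 33)*(-85) = -33/(-43)*(-85) = -33*(-1/43)*(-85) = (33/43)*(-85) = -2805/43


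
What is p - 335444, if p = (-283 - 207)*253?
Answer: -459414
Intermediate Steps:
p = -123970 (p = -490*253 = -123970)
p - 335444 = -123970 - 335444 = -459414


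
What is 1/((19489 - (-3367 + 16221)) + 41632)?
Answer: 1/48267 ≈ 2.0718e-5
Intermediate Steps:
1/((19489 - (-3367 + 16221)) + 41632) = 1/((19489 - 1*12854) + 41632) = 1/((19489 - 12854) + 41632) = 1/(6635 + 41632) = 1/48267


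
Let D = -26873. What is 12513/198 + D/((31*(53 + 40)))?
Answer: 3417125/63426 ≈ 53.876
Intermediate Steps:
12513/198 + D/((31*(53 + 40))) = 12513/198 - 26873*1/(31*(53 + 40)) = 12513*(1/198) - 26873/(31*93) = 4171/66 - 26873/2883 = 3417125/63426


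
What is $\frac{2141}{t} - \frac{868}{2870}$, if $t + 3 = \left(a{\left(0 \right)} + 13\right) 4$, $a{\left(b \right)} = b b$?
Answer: $\frac{435867}{10045} \approx 43.391$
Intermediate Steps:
$a{\left(b \right)} = b^{2}$
$t = 49$ ($t = -3 + \left(0^{2} + 13\right) 4 = -3 + \left(0 + 13\right) 4 = -3 + 13 \cdot 4 = -3 + 52 = 49$)
$\frac{2141}{t} - \frac{868}{2870} = \frac{2141}{49} - \frac{868}{2870} = 2141 \cdot \frac{1}{49} - \frac{62}{205} = \frac{2141}{49} - \frac{62}{205} = \frac{435867}{10045}$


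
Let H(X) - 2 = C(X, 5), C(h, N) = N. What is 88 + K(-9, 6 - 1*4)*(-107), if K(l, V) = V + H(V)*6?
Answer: -4620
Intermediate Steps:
H(X) = 7 (H(X) = 2 + 5 = 7)
K(l, V) = 42 + V (K(l, V) = V + 7*6 = V + 42 = 42 + V)
88 + K(-9, 6 - 1*4)*(-107) = 88 + (42 + (6 - 1*4))*(-107) = 88 + (42 + (6 - 4))*(-107) = 88 + (42 + 2)*(-107) = 88 + 44*(-107) = 88 - 4708 = -4620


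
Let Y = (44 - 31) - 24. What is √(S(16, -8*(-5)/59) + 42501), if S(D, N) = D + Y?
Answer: √42506 ≈ 206.17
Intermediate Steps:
Y = -11 (Y = 13 - 24 = -11)
S(D, N) = -11 + D (S(D, N) = D - 11 = -11 + D)
√(S(16, -8*(-5)/59) + 42501) = √((-11 + 16) + 42501) = √(5 + 42501) = √42506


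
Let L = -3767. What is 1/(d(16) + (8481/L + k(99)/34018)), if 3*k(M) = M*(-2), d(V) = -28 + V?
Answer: -64072903/913252476 ≈ -0.070159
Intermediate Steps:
k(M) = -2*M/3 (k(M) = (M*(-2))/3 = (-2*M)/3 = -2*M/3)
1/(d(16) + (8481/L + k(99)/34018)) = 1/((-28 + 16) + (8481/(-3767) - 2/3*99/34018)) = 1/(-12 + (8481*(-1/3767) - 66*1/34018)) = 1/(-12 + (-8481/3767 - 33/17009)) = 1/(-12 - 144377640/64072903) = 1/(-913252476/64072903) = -64072903/913252476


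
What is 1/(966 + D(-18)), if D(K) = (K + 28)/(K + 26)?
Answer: 4/3869 ≈ 0.0010339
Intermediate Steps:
D(K) = (28 + K)/(26 + K)
1/(966 + D(-18)) = 1/(966 + (28 - 18)/(26 - 18)) = 1/(966 + 10/8) = 1/(966 + (1/8)*10) = 1/(966 + 5/4) = 1/(3869/4) = 4/3869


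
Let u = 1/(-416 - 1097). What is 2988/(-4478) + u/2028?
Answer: -4584138055/6870066996 ≈ -0.66726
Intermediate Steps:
u = -1/1513 (u = 1/(-1513) = -1/1513 ≈ -0.00066094)
2988/(-4478) + u/2028 = 2988/(-4478) - 1/1513/2028 = 2988*(-1/4478) - 1/1513*1/2028 = -1494/2239 - 1/3068364 = -4584138055/6870066996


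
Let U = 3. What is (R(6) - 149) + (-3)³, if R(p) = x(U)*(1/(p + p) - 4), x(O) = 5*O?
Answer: -939/4 ≈ -234.75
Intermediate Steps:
R(p) = -60 + 15/(2*p) (R(p) = (5*3)*(1/(p + p) - 4) = 15*(1/(2*p) - 4) = 15*(-4 + 1/(2*p)) = -60 + 15/(2*p))
(R(6) - 149) + (-3)³ = ((-60 + (15/2)/6) - 149) + (-3)³ = ((-60 + (15/2)*(⅙)) - 149) - 27 = ((-60 + 5/4) - 149) - 27 = (-235/4 - 149) - 27 = -831/4 - 27 = -939/4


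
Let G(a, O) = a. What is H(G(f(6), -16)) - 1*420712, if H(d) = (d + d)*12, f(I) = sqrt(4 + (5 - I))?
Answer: -420712 + 24*sqrt(3) ≈ -4.2067e+5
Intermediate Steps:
f(I) = sqrt(9 - I)
H(d) = 24*d (H(d) = (2*d)*12 = 24*d)
H(G(f(6), -16)) - 1*420712 = 24*sqrt(9 - 1*6) - 1*420712 = 24*sqrt(9 - 6) - 420712 = 24*sqrt(3) - 420712 = -420712 + 24*sqrt(3)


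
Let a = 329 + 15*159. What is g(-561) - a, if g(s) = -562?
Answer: -3276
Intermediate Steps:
a = 2714 (a = 329 + 2385 = 2714)
g(-561) - a = -562 - 1*2714 = -562 - 2714 = -3276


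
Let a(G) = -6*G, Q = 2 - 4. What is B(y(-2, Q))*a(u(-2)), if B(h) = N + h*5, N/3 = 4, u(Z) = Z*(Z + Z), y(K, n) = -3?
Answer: 144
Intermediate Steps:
Q = -2
u(Z) = 2*Z² (u(Z) = Z*(2*Z) = 2*Z²)
N = 12 (N = 3*4 = 12)
B(h) = 12 + 5*h (B(h) = 12 + h*5 = 12 + 5*h)
B(y(-2, Q))*a(u(-2)) = (12 + 5*(-3))*(-12*(-2)²) = (12 - 15)*(-12*4) = -(-18)*8 = -3*(-48) = 144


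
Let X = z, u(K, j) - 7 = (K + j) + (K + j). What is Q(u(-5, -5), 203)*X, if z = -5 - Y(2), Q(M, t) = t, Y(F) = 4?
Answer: -1827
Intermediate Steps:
u(K, j) = 7 + 2*K + 2*j (u(K, j) = 7 + ((K + j) + (K + j)) = 7 + (2*K + 2*j) = 7 + 2*K + 2*j)
z = -9 (z = -5 - 1*4 = -5 - 4 = -9)
X = -9
Q(u(-5, -5), 203)*X = 203*(-9) = -1827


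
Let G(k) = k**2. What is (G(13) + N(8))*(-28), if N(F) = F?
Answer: -4956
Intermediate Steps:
(G(13) + N(8))*(-28) = (13**2 + 8)*(-28) = (169 + 8)*(-28) = 177*(-28) = -4956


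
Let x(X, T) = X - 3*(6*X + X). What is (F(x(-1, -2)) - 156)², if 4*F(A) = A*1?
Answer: 22801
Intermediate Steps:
x(X, T) = -20*X (x(X, T) = X - 21*X = -20*X)
F(A) = A/4 (F(A) = (A*1)/4 = A/4)
(F(x(-1, -2)) - 156)² = ((-20*(-1))/4 - 156)² = ((¼)*20 - 156)² = (5 - 156)² = (-151)² = 22801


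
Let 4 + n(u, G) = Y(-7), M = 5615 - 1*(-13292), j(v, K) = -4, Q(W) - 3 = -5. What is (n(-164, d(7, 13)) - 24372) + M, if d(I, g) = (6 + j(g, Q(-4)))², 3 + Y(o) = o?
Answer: -5479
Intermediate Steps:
Q(W) = -2 (Q(W) = 3 - 5 = -2)
Y(o) = -3 + o
d(I, g) = 4 (d(I, g) = (6 - 4)² = 2² = 4)
M = 18907 (M = 5615 + 13292 = 18907)
n(u, G) = -14 (n(u, G) = -4 + (-3 - 7) = -4 - 10 = -14)
(n(-164, d(7, 13)) - 24372) + M = (-14 - 24372) + 18907 = -24386 + 18907 = -5479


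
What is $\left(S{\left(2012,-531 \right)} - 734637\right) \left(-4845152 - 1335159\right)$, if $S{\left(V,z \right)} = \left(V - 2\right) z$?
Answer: $11136592865517$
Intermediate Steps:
$S{\left(V,z \right)} = z \left(-2 + V\right)$ ($S{\left(V,z \right)} = \left(-2 + V\right) z = z \left(-2 + V\right)$)
$\left(S{\left(2012,-531 \right)} - 734637\right) \left(-4845152 - 1335159\right) = \left(- 531 \left(-2 + 2012\right) - 734637\right) \left(-4845152 - 1335159\right) = \left(\left(-531\right) 2010 - 734637\right) \left(-6180311\right) = \left(-1067310 - 734637\right) \left(-6180311\right) = \left(-1801947\right) \left(-6180311\right) = 11136592865517$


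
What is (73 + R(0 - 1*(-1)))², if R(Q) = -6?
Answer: 4489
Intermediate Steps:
(73 + R(0 - 1*(-1)))² = (73 - 6)² = 67² = 4489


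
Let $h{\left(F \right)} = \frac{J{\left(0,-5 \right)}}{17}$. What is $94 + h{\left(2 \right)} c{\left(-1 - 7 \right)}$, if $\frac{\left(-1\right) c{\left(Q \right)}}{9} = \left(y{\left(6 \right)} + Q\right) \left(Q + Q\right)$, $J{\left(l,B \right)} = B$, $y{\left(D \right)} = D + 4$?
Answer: $\frac{158}{17} \approx 9.2941$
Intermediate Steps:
$y{\left(D \right)} = 4 + D$
$c{\left(Q \right)} = - 18 Q \left(10 + Q\right)$ ($c{\left(Q \right)} = - 9 \left(\left(4 + 6\right) + Q\right) \left(Q + Q\right) = - 9 \left(10 + Q\right) 2 Q = - 9 \cdot 2 Q \left(10 + Q\right) = - 18 Q \left(10 + Q\right)$)
$h{\left(F \right)} = - \frac{5}{17}$
$94 + h{\left(2 \right)} c{\left(-1 - 7 \right)} = 94 - \frac{5 \left(- 18 \left(-1 - 7\right) \left(10 - 8\right)\right)}{17} = 94 - \frac{5 \left(\left(-18\right) \left(-8\right) \left(10 - 8\right)\right)}{17} = 94 - \frac{5 \left(\left(-18\right) \left(-8\right) 2\right)}{17} = 94 - \frac{1440}{17} = \frac{158}{17}$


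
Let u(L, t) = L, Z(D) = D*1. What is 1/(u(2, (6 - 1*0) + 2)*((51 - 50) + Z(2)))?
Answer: ⅙ ≈ 0.16667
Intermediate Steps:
Z(D) = D
1/(u(2, (6 - 1*0) + 2)*((51 - 50) + Z(2))) = 1/(2*((51 - 50) + 2)) = 1/(2*(1 + 2)) = 1/(2*3) = 1/6 = ⅙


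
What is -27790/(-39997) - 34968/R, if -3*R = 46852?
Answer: 1374465592/468484861 ≈ 2.9339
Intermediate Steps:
R = -46852/3 (R = -⅓*46852 = -46852/3 ≈ -15617.)
-27790/(-39997) - 34968/R = -27790/(-39997) - 34968/(-46852/3) = -27790*(-1/39997) - 34968*(-3/46852) = 27790/39997 + 26226/11713 = 1374465592/468484861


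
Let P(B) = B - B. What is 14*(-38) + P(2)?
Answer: -532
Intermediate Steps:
P(B) = 0
14*(-38) + P(2) = 14*(-38) + 0 = -532 + 0 = -532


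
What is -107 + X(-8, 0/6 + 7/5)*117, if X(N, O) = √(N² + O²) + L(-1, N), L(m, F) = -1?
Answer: -224 + 117*√1649/5 ≈ 726.22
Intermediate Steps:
X(N, O) = -1 + √(N² + O²) (X(N, O) = √(N² + O²) - 1 = -1 + √(N² + O²))
-107 + X(-8, 0/6 + 7/5)*117 = -107 + (-1 + √((-8)² + (0/6 + 7/5)²))*117 = -107 + (-1 + √(64 + (0*(⅙) + 7*(⅕))²))*117 = -107 + (-1 + √(64 + (0 + 7/5)²))*117 = -107 + (-1 + √(64 + (7/5)²))*117 = -107 + (-1 + √(64 + 49/25))*117 = -107 + (-1 + √(1649/25))*117 = -107 + (-1 + √1649/5)*117 = -107 + (-117 + 117*√1649/5) = -224 + 117*√1649/5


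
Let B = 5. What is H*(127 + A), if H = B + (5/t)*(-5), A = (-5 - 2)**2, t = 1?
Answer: -3520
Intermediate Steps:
A = 49 (A = (-7)**2 = 49)
H = -20 (H = 5 + (5/1)*(-5) = 5 + (5*1)*(-5) = 5 + 5*(-5) = 5 - 25 = -20)
H*(127 + A) = -20*(127 + 49) = -20*176 = -3520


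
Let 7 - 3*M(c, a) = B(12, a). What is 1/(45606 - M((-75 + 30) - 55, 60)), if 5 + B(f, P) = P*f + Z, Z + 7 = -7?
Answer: 3/137512 ≈ 2.1816e-5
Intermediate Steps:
Z = -14 (Z = -7 - 7 = -14)
B(f, P) = -19 + P*f (B(f, P) = -5 + (P*f - 14) = -5 + (-14 + P*f) = -19 + P*f)
M(c, a) = 26/3 - 4*a (M(c, a) = 7/3 - (-19 + a*12)/3 = 7/3 - (-19 + 12*a)/3 = 7/3 + (19/3 - 4*a) = 26/3 - 4*a)
1/(45606 - M((-75 + 30) - 55, 60)) = 1/(45606 - (26/3 - 4*60)) = 1/(45606 - (26/3 - 240)) = 1/(45606 - 1*(-694/3)) = 1/(45606 + 694/3) = 1/(137512/3) = 3/137512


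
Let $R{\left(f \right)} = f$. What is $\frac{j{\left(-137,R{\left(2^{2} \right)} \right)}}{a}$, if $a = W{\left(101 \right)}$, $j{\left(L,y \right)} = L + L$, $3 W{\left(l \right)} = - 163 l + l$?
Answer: $\frac{137}{2727} \approx 0.050238$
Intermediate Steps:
$W{\left(l \right)} = - 54 l$ ($W{\left(l \right)} = \frac{- 163 l + l}{3} = \frac{\left(-162\right) l}{3} = - 54 l$)
$j{\left(L,y \right)} = 2 L$
$a = -5454$ ($a = \left(-54\right) 101 = -5454$)
$\frac{j{\left(-137,R{\left(2^{2} \right)} \right)}}{a} = \frac{2 \left(-137\right)}{-5454} = \left(-274\right) \left(- \frac{1}{5454}\right) = \frac{137}{2727}$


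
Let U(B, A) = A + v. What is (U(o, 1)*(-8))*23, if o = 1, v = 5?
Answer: -1104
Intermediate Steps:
U(B, A) = 5 + A (U(B, A) = A + 5 = 5 + A)
(U(o, 1)*(-8))*23 = ((5 + 1)*(-8))*23 = (6*(-8))*23 = -48*23 = -1104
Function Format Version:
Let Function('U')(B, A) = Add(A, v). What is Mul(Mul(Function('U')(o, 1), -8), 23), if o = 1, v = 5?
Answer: -1104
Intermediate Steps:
Function('U')(B, A) = Add(5, A) (Function('U')(B, A) = Add(A, 5) = Add(5, A))
Mul(Mul(Function('U')(o, 1), -8), 23) = Mul(Mul(Add(5, 1), -8), 23) = Mul(Mul(6, -8), 23) = Mul(-48, 23) = -1104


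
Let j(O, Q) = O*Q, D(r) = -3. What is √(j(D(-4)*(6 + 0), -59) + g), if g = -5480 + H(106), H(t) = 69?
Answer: I*√4349 ≈ 65.947*I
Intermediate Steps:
g = -5411 (g = -5480 + 69 = -5411)
√(j(D(-4)*(6 + 0), -59) + g) = √(-3*(6 + 0)*(-59) - 5411) = √(-3*6*(-59) - 5411) = √(-18*(-59) - 5411) = √(1062 - 5411) = √(-4349) = I*√4349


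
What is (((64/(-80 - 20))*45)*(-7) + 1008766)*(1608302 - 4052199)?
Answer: -12329064453686/5 ≈ -2.4658e+12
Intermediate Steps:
(((64/(-80 - 20))*45)*(-7) + 1008766)*(1608302 - 4052199) = (((64/(-100))*45)*(-7) + 1008766)*(-2443897) = (((64*(-1/100))*45)*(-7) + 1008766)*(-2443897) = (-16/25*45*(-7) + 1008766)*(-2443897) = (-144/5*(-7) + 1008766)*(-2443897) = (1008/5 + 1008766)*(-2443897) = (5044838/5)*(-2443897) = -12329064453686/5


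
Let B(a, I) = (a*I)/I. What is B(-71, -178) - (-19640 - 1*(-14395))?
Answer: 5174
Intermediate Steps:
B(a, I) = a (B(a, I) = (I*a)/I = a)
B(-71, -178) - (-19640 - 1*(-14395)) = -71 - (-19640 - 1*(-14395)) = -71 - (-19640 + 14395) = -71 - 1*(-5245) = -71 + 5245 = 5174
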